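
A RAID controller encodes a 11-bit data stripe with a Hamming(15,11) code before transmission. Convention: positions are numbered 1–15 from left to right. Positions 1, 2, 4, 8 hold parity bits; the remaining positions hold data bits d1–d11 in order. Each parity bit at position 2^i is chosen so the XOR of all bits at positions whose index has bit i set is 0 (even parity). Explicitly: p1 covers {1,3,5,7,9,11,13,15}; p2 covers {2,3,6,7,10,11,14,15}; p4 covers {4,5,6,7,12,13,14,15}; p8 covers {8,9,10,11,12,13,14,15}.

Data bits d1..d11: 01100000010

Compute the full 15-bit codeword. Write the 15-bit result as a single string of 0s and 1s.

100111010000010

Place data at non-parity positions: p1 p2 0 p4 1 1 0 p8 0 0 0 0 0 1 0
p1 (pos 1,3,5,7,9,11,13,15): XOR of data positions = 0⊕1⊕0⊕0⊕0⊕0⊕0 = 1
p2 (pos 2,3,6,7,10,11,14,15): XOR of data positions = 0⊕1⊕0⊕0⊕0⊕1⊕0 = 0
p4 (pos 4,5,6,7,12,13,14,15): XOR of data positions = 1⊕1⊕0⊕0⊕0⊕1⊕0 = 1
p8 (pos 8,9,10,11,12,13,14,15): XOR of data positions = 0⊕0⊕0⊕0⊕0⊕1⊕0 = 1
Codeword: 100111010000010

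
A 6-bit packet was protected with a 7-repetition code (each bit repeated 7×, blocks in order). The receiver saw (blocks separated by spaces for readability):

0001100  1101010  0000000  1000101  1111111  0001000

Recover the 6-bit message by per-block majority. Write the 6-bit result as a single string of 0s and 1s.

010010

Block 1 (0001100): 2 ones → 0
Block 2 (1101010): 4 ones → 1
Block 3 (0000000): 0 ones → 0
Block 4 (1000101): 3 ones → 0
Block 5 (1111111): 7 ones → 1
Block 6 (0001000): 1 one → 0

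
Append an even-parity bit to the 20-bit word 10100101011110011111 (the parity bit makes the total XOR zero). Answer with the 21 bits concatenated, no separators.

101001010111100111111

XOR of the 20 data bits: 1⊕0⊕1⊕0⊕0⊕1⊕0⊕1⊕0⊕1⊕1⊕1⊕1⊕0⊕0⊕1⊕1⊕1⊕1⊕1 = 1
Parity bit = 1 (so all 21 bits XOR to 0).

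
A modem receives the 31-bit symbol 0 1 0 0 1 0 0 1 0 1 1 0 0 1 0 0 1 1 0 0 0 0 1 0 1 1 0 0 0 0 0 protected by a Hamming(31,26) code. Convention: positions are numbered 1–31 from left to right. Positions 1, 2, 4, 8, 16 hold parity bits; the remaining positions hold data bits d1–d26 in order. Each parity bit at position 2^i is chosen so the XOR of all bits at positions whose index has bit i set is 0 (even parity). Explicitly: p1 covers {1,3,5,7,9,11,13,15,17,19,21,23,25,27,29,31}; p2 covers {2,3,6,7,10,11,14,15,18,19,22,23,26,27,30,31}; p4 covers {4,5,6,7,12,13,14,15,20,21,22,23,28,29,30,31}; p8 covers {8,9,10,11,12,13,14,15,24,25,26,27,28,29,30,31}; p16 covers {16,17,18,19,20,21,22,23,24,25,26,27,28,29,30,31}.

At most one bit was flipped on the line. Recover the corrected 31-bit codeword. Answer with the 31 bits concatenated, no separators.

s1 (pos 1,3,5,7,9,11,13,15,17,19,21,23,25,27,29,31): 0⊕0⊕1⊕0⊕0⊕1⊕0⊕0⊕1⊕0⊕0⊕1⊕1⊕0⊕0⊕0 = 1
s2 (pos 2,3,6,7,10,11,14,15,18,19,22,23,26,27,30,31): 1⊕0⊕0⊕0⊕1⊕1⊕1⊕0⊕1⊕0⊕0⊕1⊕1⊕0⊕0⊕0 = 1
s4 (pos 4,5,6,7,12,13,14,15,20,21,22,23,28,29,30,31): 0⊕1⊕0⊕0⊕0⊕0⊕1⊕0⊕0⊕0⊕0⊕1⊕0⊕0⊕0⊕0 = 1
s8 (pos 8,9,10,11,12,13,14,15,24,25,26,27,28,29,30,31): 1⊕0⊕1⊕1⊕0⊕0⊕1⊕0⊕0⊕1⊕1⊕0⊕0⊕0⊕0⊕0 = 0
s16 (pos 16,17,18,19,20,21,22,23,24,25,26,27,28,29,30,31): 0⊕1⊕1⊕0⊕0⊕0⊕0⊕1⊕0⊕1⊕1⊕0⊕0⊕0⊕0⊕0 = 1
Syndrome s16…s1 = 10111 → error at position 23.
Flip position 23: 0100100101100100110000101100000 → 0100100101100100110000001100000

0100100101100100110000001100000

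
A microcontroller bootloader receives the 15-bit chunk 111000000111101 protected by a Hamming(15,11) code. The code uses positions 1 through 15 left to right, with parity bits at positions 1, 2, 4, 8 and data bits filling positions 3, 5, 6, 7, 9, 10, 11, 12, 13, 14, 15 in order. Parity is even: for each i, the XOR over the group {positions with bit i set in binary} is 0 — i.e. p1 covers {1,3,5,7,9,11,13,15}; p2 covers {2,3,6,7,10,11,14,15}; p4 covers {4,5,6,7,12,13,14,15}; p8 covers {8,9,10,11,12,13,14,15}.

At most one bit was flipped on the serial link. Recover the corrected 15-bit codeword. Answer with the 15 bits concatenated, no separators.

s1 (pos 1,3,5,7,9,11,13,15): 1⊕1⊕0⊕0⊕0⊕1⊕1⊕1 = 1
s2 (pos 2,3,6,7,10,11,14,15): 1⊕1⊕0⊕0⊕1⊕1⊕0⊕1 = 1
s4 (pos 4,5,6,7,12,13,14,15): 0⊕0⊕0⊕0⊕1⊕1⊕0⊕1 = 1
s8 (pos 8,9,10,11,12,13,14,15): 0⊕0⊕1⊕1⊕1⊕1⊕0⊕1 = 1
Syndrome s8…s1 = 1111 → error at position 15.
Flip position 15: 111000000111101 → 111000000111100

111000000111100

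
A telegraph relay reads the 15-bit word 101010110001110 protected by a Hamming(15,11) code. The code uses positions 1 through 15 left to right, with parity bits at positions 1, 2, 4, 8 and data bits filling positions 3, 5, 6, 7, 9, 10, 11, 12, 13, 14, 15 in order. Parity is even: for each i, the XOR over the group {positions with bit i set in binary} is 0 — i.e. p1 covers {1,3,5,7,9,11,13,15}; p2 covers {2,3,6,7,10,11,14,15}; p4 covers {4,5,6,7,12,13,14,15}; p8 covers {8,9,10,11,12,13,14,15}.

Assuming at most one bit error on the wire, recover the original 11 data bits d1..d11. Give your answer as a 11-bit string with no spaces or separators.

s1 (pos 1,3,5,7,9,11,13,15): 1⊕1⊕1⊕1⊕0⊕0⊕1⊕0 = 1
s2 (pos 2,3,6,7,10,11,14,15): 0⊕1⊕0⊕1⊕0⊕0⊕1⊕0 = 1
s4 (pos 4,5,6,7,12,13,14,15): 0⊕1⊕0⊕1⊕1⊕1⊕1⊕0 = 1
s8 (pos 8,9,10,11,12,13,14,15): 1⊕0⊕0⊕0⊕1⊕1⊕1⊕0 = 0
Syndrome s8…s1 = 0111 → error at position 7.
Flip position 7: 101010110001110 → 101010010001110
Read data bits from positions 3,5,6,7,9,10,11,12,13,14,15: 11000001110

11000001110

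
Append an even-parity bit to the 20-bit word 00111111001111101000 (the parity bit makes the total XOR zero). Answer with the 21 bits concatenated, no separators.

001111110011111010000

XOR of the 20 data bits: 0⊕0⊕1⊕1⊕1⊕1⊕1⊕1⊕0⊕0⊕1⊕1⊕1⊕1⊕1⊕0⊕1⊕0⊕0⊕0 = 0
Parity bit = 0 (so all 21 bits XOR to 0).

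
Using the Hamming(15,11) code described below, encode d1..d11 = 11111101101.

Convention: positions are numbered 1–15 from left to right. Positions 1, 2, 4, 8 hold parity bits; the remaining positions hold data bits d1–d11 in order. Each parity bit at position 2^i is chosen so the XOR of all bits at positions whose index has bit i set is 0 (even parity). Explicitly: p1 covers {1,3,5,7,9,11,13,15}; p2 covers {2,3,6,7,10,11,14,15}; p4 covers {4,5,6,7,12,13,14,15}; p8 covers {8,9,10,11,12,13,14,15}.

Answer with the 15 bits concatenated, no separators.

Place data at non-parity positions: p1 p2 1 p4 1 1 1 p8 1 1 0 1 1 0 1
p1 (pos 1,3,5,7,9,11,13,15): XOR of data positions = 1⊕1⊕1⊕1⊕0⊕1⊕1 = 0
p2 (pos 2,3,6,7,10,11,14,15): XOR of data positions = 1⊕1⊕1⊕1⊕0⊕0⊕1 = 1
p4 (pos 4,5,6,7,12,13,14,15): XOR of data positions = 1⊕1⊕1⊕1⊕1⊕0⊕1 = 0
p8 (pos 8,9,10,11,12,13,14,15): XOR of data positions = 1⊕1⊕0⊕1⊕1⊕0⊕1 = 1
Codeword: 011011111101101

011011111101101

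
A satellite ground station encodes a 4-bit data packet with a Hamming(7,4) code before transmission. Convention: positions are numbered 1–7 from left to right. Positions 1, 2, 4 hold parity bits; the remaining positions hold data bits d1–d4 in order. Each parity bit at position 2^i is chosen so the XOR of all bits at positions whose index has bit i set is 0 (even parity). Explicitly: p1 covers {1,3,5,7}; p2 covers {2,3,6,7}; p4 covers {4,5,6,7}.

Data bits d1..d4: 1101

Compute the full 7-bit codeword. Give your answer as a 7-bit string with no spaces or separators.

1010101

Place data at non-parity positions: p1 p2 1 p4 1 0 1
p1 (pos 1,3,5,7): XOR of data positions = 1⊕1⊕1 = 1
p2 (pos 2,3,6,7): XOR of data positions = 1⊕0⊕1 = 0
p4 (pos 4,5,6,7): XOR of data positions = 1⊕0⊕1 = 0
Codeword: 1010101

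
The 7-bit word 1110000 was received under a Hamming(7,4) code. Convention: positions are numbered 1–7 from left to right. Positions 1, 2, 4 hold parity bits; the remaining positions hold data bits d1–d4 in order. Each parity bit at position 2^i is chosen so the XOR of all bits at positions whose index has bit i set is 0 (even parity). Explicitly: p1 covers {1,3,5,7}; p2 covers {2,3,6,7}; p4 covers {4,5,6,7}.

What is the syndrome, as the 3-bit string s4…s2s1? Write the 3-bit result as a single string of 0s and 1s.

000

s1 (pos 1,3,5,7): 1⊕1⊕0⊕0 = 0
s2 (pos 2,3,6,7): 1⊕1⊕0⊕0 = 0
s4 (pos 4,5,6,7): 0⊕0⊕0⊕0 = 0
Syndrome s4…s1 = 000 → no error.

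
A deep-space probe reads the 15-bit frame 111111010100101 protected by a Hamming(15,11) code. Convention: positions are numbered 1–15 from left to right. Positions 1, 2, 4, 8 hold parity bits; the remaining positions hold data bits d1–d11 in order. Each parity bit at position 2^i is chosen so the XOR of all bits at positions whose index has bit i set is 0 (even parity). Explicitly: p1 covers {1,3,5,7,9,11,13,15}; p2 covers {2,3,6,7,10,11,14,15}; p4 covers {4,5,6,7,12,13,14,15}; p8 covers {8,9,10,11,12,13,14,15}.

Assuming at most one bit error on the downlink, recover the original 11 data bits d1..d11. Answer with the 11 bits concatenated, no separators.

11110100101

s1 (pos 1,3,5,7,9,11,13,15): 1⊕1⊕1⊕0⊕0⊕0⊕1⊕1 = 1
s2 (pos 2,3,6,7,10,11,14,15): 1⊕1⊕1⊕0⊕1⊕0⊕0⊕1 = 1
s4 (pos 4,5,6,7,12,13,14,15): 1⊕1⊕1⊕0⊕0⊕1⊕0⊕1 = 1
s8 (pos 8,9,10,11,12,13,14,15): 1⊕0⊕1⊕0⊕0⊕1⊕0⊕1 = 0
Syndrome s8…s1 = 0111 → error at position 7.
Flip position 7: 111111010100101 → 111111110100101
Read data bits from positions 3,5,6,7,9,10,11,12,13,14,15: 11110100101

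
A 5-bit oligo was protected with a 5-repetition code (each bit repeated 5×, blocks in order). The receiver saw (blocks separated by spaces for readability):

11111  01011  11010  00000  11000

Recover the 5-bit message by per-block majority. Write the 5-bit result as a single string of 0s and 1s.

11100

Block 1 (11111): 5 ones → 1
Block 2 (01011): 3 ones → 1
Block 3 (11010): 3 ones → 1
Block 4 (00000): 0 ones → 0
Block 5 (11000): 2 ones → 0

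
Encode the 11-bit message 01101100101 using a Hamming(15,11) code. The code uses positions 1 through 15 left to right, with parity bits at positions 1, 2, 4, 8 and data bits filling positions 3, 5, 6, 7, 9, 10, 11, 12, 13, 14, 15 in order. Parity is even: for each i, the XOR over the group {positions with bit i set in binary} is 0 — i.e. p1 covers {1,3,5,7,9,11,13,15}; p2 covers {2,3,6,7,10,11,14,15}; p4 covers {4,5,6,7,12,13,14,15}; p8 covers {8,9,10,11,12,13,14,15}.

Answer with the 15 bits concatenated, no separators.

Place data at non-parity positions: p1 p2 0 p4 1 1 0 p8 1 1 0 0 1 0 1
p1 (pos 1,3,5,7,9,11,13,15): XOR of data positions = 0⊕1⊕0⊕1⊕0⊕1⊕1 = 0
p2 (pos 2,3,6,7,10,11,14,15): XOR of data positions = 0⊕1⊕0⊕1⊕0⊕0⊕1 = 1
p4 (pos 4,5,6,7,12,13,14,15): XOR of data positions = 1⊕1⊕0⊕0⊕1⊕0⊕1 = 0
p8 (pos 8,9,10,11,12,13,14,15): XOR of data positions = 1⊕1⊕0⊕0⊕1⊕0⊕1 = 0
Codeword: 010011001100101

010011001100101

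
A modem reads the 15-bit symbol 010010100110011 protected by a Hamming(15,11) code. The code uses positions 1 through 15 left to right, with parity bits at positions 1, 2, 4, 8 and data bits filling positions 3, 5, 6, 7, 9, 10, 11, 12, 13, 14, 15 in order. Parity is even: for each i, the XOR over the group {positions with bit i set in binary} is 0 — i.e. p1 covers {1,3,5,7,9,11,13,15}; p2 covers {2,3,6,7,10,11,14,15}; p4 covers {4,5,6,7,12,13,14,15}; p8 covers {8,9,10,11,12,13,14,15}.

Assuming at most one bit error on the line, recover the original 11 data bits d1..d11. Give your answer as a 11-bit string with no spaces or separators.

s1 (pos 1,3,5,7,9,11,13,15): 0⊕0⊕1⊕1⊕0⊕1⊕0⊕1 = 0
s2 (pos 2,3,6,7,10,11,14,15): 1⊕0⊕0⊕1⊕1⊕1⊕1⊕1 = 0
s4 (pos 4,5,6,7,12,13,14,15): 0⊕1⊕0⊕1⊕0⊕0⊕1⊕1 = 0
s8 (pos 8,9,10,11,12,13,14,15): 0⊕0⊕1⊕1⊕0⊕0⊕1⊕1 = 0
Syndrome s8…s1 = 0000 → no error.
Read data bits from positions 3,5,6,7,9,10,11,12,13,14,15: 01010110011

01010110011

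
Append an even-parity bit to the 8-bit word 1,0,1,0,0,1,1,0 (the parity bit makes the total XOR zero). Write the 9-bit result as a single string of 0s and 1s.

XOR of the 8 data bits: 1⊕0⊕1⊕0⊕0⊕1⊕1⊕0 = 0
Parity bit = 0 (so all 9 bits XOR to 0).

101001100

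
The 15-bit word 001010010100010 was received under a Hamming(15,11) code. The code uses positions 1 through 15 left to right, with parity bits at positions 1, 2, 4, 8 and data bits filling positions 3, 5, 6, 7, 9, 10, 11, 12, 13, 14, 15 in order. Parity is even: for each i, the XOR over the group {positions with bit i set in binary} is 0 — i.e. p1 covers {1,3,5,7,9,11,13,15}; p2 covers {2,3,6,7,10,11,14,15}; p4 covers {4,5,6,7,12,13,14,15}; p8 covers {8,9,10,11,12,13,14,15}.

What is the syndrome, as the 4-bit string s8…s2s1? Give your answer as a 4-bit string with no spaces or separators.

s1 (pos 1,3,5,7,9,11,13,15): 0⊕1⊕1⊕0⊕0⊕0⊕0⊕0 = 0
s2 (pos 2,3,6,7,10,11,14,15): 0⊕1⊕0⊕0⊕1⊕0⊕1⊕0 = 1
s4 (pos 4,5,6,7,12,13,14,15): 0⊕1⊕0⊕0⊕0⊕0⊕1⊕0 = 0
s8 (pos 8,9,10,11,12,13,14,15): 1⊕0⊕1⊕0⊕0⊕0⊕1⊕0 = 1
Syndrome s8…s1 = 1010 → error at position 10.

1010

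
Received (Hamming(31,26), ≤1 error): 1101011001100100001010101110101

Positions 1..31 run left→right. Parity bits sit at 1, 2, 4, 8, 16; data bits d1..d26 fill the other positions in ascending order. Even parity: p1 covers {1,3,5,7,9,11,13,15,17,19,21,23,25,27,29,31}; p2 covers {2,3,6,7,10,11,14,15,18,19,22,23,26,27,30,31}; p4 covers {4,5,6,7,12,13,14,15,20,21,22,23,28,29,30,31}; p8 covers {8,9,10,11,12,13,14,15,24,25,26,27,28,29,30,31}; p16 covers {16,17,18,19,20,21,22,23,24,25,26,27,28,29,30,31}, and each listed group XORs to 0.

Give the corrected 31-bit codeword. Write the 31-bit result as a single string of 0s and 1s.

s1 (pos 1,3,5,7,9,11,13,15,17,19,21,23,25,27,29,31): 1⊕0⊕0⊕1⊕0⊕1⊕0⊕0⊕0⊕1⊕1⊕1⊕1⊕1⊕1⊕1 = 0
s2 (pos 2,3,6,7,10,11,14,15,18,19,22,23,26,27,30,31): 1⊕0⊕1⊕1⊕1⊕1⊕1⊕0⊕0⊕1⊕0⊕1⊕1⊕1⊕0⊕1 = 1
s4 (pos 4,5,6,7,12,13,14,15,20,21,22,23,28,29,30,31): 1⊕0⊕1⊕1⊕0⊕0⊕1⊕0⊕0⊕1⊕0⊕1⊕0⊕1⊕0⊕1 = 0
s8 (pos 8,9,10,11,12,13,14,15,24,25,26,27,28,29,30,31): 0⊕0⊕1⊕1⊕0⊕0⊕1⊕0⊕0⊕1⊕1⊕1⊕0⊕1⊕0⊕1 = 0
s16 (pos 16,17,18,19,20,21,22,23,24,25,26,27,28,29,30,31): 0⊕0⊕0⊕1⊕0⊕1⊕0⊕1⊕0⊕1⊕1⊕1⊕0⊕1⊕0⊕1 = 0
Syndrome s16…s1 = 00010 → error at position 2.
Flip position 2: 1101011001100100001010101110101 → 1001011001100100001010101110101

1001011001100100001010101110101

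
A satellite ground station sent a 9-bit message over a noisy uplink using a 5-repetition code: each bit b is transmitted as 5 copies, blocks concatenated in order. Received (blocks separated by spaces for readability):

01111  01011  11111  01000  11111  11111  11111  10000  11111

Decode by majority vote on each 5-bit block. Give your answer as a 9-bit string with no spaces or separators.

111011101

Block 1 (01111): 4 ones → 1
Block 2 (01011): 3 ones → 1
Block 3 (11111): 5 ones → 1
Block 4 (01000): 1 one → 0
Block 5 (11111): 5 ones → 1
Block 6 (11111): 5 ones → 1
Block 7 (11111): 5 ones → 1
Block 8 (10000): 1 one → 0
Block 9 (11111): 5 ones → 1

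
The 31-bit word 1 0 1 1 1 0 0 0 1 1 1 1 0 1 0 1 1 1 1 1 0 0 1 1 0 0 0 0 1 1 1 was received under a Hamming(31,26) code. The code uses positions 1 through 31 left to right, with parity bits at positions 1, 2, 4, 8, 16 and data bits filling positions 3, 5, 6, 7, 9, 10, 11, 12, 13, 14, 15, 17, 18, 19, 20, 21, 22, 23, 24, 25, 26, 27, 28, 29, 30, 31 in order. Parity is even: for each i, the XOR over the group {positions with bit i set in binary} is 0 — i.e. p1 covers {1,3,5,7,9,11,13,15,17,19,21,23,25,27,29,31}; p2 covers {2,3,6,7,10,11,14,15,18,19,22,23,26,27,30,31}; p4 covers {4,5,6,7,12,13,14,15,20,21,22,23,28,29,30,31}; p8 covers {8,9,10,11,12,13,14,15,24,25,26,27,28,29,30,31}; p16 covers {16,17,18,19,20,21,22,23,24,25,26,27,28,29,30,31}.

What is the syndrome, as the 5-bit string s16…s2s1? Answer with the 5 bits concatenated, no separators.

s1 (pos 1,3,5,7,9,11,13,15,17,19,21,23,25,27,29,31): 1⊕1⊕1⊕0⊕1⊕1⊕0⊕0⊕1⊕1⊕0⊕1⊕0⊕0⊕1⊕1 = 0
s2 (pos 2,3,6,7,10,11,14,15,18,19,22,23,26,27,30,31): 0⊕1⊕0⊕0⊕1⊕1⊕1⊕0⊕1⊕1⊕0⊕1⊕0⊕0⊕1⊕1 = 1
s4 (pos 4,5,6,7,12,13,14,15,20,21,22,23,28,29,30,31): 1⊕1⊕0⊕0⊕1⊕0⊕1⊕0⊕1⊕0⊕0⊕1⊕0⊕1⊕1⊕1 = 1
s8 (pos 8,9,10,11,12,13,14,15,24,25,26,27,28,29,30,31): 0⊕1⊕1⊕1⊕1⊕0⊕1⊕0⊕1⊕0⊕0⊕0⊕0⊕1⊕1⊕1 = 1
s16 (pos 16,17,18,19,20,21,22,23,24,25,26,27,28,29,30,31): 1⊕1⊕1⊕1⊕1⊕0⊕0⊕1⊕1⊕0⊕0⊕0⊕0⊕1⊕1⊕1 = 0
Syndrome s16…s1 = 01110 → error at position 14.

01110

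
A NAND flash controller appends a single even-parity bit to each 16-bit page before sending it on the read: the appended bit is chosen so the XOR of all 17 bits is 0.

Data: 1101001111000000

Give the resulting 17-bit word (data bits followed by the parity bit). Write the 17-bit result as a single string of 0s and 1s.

11010011110000001

XOR of the 16 data bits: 1⊕1⊕0⊕1⊕0⊕0⊕1⊕1⊕1⊕1⊕0⊕0⊕0⊕0⊕0⊕0 = 1
Parity bit = 1 (so all 17 bits XOR to 0).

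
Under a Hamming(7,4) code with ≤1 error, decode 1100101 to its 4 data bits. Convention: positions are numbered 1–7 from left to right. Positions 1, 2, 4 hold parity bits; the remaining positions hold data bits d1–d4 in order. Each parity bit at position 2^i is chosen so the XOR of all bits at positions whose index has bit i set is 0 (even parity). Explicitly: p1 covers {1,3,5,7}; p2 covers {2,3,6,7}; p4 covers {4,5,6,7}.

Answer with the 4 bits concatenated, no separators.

0101

s1 (pos 1,3,5,7): 1⊕0⊕1⊕1 = 1
s2 (pos 2,3,6,7): 1⊕0⊕0⊕1 = 0
s4 (pos 4,5,6,7): 0⊕1⊕0⊕1 = 0
Syndrome s4…s1 = 001 → error at position 1.
Flip position 1: 1100101 → 0100101
Read data bits from positions 3,5,6,7: 0101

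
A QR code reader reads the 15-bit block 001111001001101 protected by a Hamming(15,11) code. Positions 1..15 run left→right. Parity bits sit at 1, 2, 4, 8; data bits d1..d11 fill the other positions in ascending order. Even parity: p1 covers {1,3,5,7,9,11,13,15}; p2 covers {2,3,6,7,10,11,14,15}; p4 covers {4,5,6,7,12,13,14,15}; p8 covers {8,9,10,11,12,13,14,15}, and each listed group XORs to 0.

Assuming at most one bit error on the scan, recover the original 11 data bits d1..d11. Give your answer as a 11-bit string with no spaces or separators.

s1 (pos 1,3,5,7,9,11,13,15): 0⊕1⊕1⊕0⊕1⊕0⊕1⊕1 = 1
s2 (pos 2,3,6,7,10,11,14,15): 0⊕1⊕1⊕0⊕0⊕0⊕0⊕1 = 1
s4 (pos 4,5,6,7,12,13,14,15): 1⊕1⊕1⊕0⊕1⊕1⊕0⊕1 = 0
s8 (pos 8,9,10,11,12,13,14,15): 0⊕1⊕0⊕0⊕1⊕1⊕0⊕1 = 0
Syndrome s8…s1 = 0011 → error at position 3.
Flip position 3: 001111001001101 → 000111001001101
Read data bits from positions 3,5,6,7,9,10,11,12,13,14,15: 01101001101

01101001101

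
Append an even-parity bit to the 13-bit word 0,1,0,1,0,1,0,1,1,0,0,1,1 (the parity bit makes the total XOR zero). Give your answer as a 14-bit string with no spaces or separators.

01010101100111

XOR of the 13 data bits: 0⊕1⊕0⊕1⊕0⊕1⊕0⊕1⊕1⊕0⊕0⊕1⊕1 = 1
Parity bit = 1 (so all 14 bits XOR to 0).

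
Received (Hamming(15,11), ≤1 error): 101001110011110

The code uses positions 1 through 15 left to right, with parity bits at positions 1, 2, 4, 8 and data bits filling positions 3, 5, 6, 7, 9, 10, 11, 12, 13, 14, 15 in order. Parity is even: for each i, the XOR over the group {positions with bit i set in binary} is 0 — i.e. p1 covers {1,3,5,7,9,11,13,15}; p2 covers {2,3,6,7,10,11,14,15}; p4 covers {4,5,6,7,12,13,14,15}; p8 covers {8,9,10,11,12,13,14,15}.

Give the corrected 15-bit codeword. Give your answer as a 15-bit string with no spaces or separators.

s1 (pos 1,3,5,7,9,11,13,15): 1⊕1⊕0⊕1⊕0⊕1⊕1⊕0 = 1
s2 (pos 2,3,6,7,10,11,14,15): 0⊕1⊕1⊕1⊕0⊕1⊕1⊕0 = 1
s4 (pos 4,5,6,7,12,13,14,15): 0⊕0⊕1⊕1⊕1⊕1⊕1⊕0 = 1
s8 (pos 8,9,10,11,12,13,14,15): 1⊕0⊕0⊕1⊕1⊕1⊕1⊕0 = 1
Syndrome s8…s1 = 1111 → error at position 15.
Flip position 15: 101001110011110 → 101001110011111

101001110011111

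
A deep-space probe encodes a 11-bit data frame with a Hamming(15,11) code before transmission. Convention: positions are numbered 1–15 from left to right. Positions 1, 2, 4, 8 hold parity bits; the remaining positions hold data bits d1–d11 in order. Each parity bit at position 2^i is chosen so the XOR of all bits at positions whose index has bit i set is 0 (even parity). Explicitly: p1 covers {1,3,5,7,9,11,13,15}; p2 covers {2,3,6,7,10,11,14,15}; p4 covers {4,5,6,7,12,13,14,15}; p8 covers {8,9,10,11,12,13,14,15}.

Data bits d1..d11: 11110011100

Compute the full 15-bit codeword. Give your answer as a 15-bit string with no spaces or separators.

101111110011100

Place data at non-parity positions: p1 p2 1 p4 1 1 1 p8 0 0 1 1 1 0 0
p1 (pos 1,3,5,7,9,11,13,15): XOR of data positions = 1⊕1⊕1⊕0⊕1⊕1⊕0 = 1
p2 (pos 2,3,6,7,10,11,14,15): XOR of data positions = 1⊕1⊕1⊕0⊕1⊕0⊕0 = 0
p4 (pos 4,5,6,7,12,13,14,15): XOR of data positions = 1⊕1⊕1⊕1⊕1⊕0⊕0 = 1
p8 (pos 8,9,10,11,12,13,14,15): XOR of data positions = 0⊕0⊕1⊕1⊕1⊕0⊕0 = 1
Codeword: 101111110011100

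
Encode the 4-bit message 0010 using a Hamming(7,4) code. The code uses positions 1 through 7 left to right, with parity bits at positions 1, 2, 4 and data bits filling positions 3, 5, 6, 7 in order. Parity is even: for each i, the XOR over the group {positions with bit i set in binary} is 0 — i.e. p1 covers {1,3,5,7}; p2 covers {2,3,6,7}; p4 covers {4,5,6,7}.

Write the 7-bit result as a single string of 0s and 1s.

Place data at non-parity positions: p1 p2 0 p4 0 1 0
p1 (pos 1,3,5,7): XOR of data positions = 0⊕0⊕0 = 0
p2 (pos 2,3,6,7): XOR of data positions = 0⊕1⊕0 = 1
p4 (pos 4,5,6,7): XOR of data positions = 0⊕1⊕0 = 1
Codeword: 0101010

0101010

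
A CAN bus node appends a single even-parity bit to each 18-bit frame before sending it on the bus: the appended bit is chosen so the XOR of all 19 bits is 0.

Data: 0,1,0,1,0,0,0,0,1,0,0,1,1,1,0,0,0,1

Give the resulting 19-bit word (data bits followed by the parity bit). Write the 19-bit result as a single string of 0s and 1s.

XOR of the 18 data bits: 0⊕1⊕0⊕1⊕0⊕0⊕0⊕0⊕1⊕0⊕0⊕1⊕1⊕1⊕0⊕0⊕0⊕1 = 1
Parity bit = 1 (so all 19 bits XOR to 0).

0101000010011100011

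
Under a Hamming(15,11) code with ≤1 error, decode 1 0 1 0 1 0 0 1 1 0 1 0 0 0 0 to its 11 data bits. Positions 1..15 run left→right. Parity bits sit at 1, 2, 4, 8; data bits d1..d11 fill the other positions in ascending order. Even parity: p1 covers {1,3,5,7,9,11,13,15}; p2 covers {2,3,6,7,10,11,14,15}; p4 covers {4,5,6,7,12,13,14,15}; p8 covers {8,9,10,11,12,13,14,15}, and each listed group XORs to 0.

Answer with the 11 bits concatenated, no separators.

11001010100

s1 (pos 1,3,5,7,9,11,13,15): 1⊕1⊕1⊕0⊕1⊕1⊕0⊕0 = 1
s2 (pos 2,3,6,7,10,11,14,15): 0⊕1⊕0⊕0⊕0⊕1⊕0⊕0 = 0
s4 (pos 4,5,6,7,12,13,14,15): 0⊕1⊕0⊕0⊕0⊕0⊕0⊕0 = 1
s8 (pos 8,9,10,11,12,13,14,15): 1⊕1⊕0⊕1⊕0⊕0⊕0⊕0 = 1
Syndrome s8…s1 = 1101 → error at position 13.
Flip position 13: 101010011010000 → 101010011010100
Read data bits from positions 3,5,6,7,9,10,11,12,13,14,15: 11001010100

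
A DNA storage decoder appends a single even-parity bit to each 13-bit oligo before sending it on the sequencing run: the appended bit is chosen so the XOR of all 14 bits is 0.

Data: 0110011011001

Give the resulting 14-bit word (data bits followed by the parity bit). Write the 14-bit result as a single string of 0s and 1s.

XOR of the 13 data bits: 0⊕1⊕1⊕0⊕0⊕1⊕1⊕0⊕1⊕1⊕0⊕0⊕1 = 1
Parity bit = 1 (so all 14 bits XOR to 0).

01100110110011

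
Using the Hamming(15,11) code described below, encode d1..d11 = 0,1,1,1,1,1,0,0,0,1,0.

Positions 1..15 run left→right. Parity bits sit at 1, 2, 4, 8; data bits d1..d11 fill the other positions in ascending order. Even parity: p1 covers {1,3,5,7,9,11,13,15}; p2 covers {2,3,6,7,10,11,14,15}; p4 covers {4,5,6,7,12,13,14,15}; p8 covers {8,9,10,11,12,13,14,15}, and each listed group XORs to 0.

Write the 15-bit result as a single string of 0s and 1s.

Place data at non-parity positions: p1 p2 0 p4 1 1 1 p8 1 1 0 0 0 1 0
p1 (pos 1,3,5,7,9,11,13,15): XOR of data positions = 0⊕1⊕1⊕1⊕0⊕0⊕0 = 1
p2 (pos 2,3,6,7,10,11,14,15): XOR of data positions = 0⊕1⊕1⊕1⊕0⊕1⊕0 = 0
p4 (pos 4,5,6,7,12,13,14,15): XOR of data positions = 1⊕1⊕1⊕0⊕0⊕1⊕0 = 0
p8 (pos 8,9,10,11,12,13,14,15): XOR of data positions = 1⊕1⊕0⊕0⊕0⊕1⊕0 = 1
Codeword: 100011111100010

100011111100010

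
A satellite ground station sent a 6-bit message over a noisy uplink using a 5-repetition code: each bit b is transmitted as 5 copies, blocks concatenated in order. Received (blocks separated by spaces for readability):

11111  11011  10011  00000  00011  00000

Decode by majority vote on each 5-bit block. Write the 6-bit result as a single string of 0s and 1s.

Block 1 (11111): 5 ones → 1
Block 2 (11011): 4 ones → 1
Block 3 (10011): 3 ones → 1
Block 4 (00000): 0 ones → 0
Block 5 (00011): 2 ones → 0
Block 6 (00000): 0 ones → 0

111000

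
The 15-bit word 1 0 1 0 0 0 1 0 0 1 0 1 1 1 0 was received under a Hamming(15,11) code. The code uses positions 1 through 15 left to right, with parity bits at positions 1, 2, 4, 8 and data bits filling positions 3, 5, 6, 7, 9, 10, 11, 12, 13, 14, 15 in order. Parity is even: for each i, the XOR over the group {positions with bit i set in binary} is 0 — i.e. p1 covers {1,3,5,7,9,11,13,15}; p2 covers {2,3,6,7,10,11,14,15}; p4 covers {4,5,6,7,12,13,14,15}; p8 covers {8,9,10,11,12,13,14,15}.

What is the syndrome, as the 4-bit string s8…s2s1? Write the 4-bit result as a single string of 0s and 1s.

0000

s1 (pos 1,3,5,7,9,11,13,15): 1⊕1⊕0⊕1⊕0⊕0⊕1⊕0 = 0
s2 (pos 2,3,6,7,10,11,14,15): 0⊕1⊕0⊕1⊕1⊕0⊕1⊕0 = 0
s4 (pos 4,5,6,7,12,13,14,15): 0⊕0⊕0⊕1⊕1⊕1⊕1⊕0 = 0
s8 (pos 8,9,10,11,12,13,14,15): 0⊕0⊕1⊕0⊕1⊕1⊕1⊕0 = 0
Syndrome s8…s1 = 0000 → no error.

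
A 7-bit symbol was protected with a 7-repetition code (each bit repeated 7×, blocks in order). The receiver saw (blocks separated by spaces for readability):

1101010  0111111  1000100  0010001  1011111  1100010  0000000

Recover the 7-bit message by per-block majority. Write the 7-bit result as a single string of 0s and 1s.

1100100

Block 1 (1101010): 4 ones → 1
Block 2 (0111111): 6 ones → 1
Block 3 (1000100): 2 ones → 0
Block 4 (0010001): 2 ones → 0
Block 5 (1011111): 6 ones → 1
Block 6 (1100010): 3 ones → 0
Block 7 (0000000): 0 ones → 0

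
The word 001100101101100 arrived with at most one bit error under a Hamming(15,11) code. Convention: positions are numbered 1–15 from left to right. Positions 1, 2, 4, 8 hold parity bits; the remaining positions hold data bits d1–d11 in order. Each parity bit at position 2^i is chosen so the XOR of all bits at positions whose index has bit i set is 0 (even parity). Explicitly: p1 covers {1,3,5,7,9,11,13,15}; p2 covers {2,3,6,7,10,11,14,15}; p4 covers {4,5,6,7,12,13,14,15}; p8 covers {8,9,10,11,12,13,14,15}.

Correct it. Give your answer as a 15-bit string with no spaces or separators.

s1 (pos 1,3,5,7,9,11,13,15): 0⊕1⊕0⊕1⊕1⊕0⊕1⊕0 = 0
s2 (pos 2,3,6,7,10,11,14,15): 0⊕1⊕0⊕1⊕1⊕0⊕0⊕0 = 1
s4 (pos 4,5,6,7,12,13,14,15): 1⊕0⊕0⊕1⊕1⊕1⊕0⊕0 = 0
s8 (pos 8,9,10,11,12,13,14,15): 0⊕1⊕1⊕0⊕1⊕1⊕0⊕0 = 0
Syndrome s8…s1 = 0010 → error at position 2.
Flip position 2: 001100101101100 → 011100101101100

011100101101100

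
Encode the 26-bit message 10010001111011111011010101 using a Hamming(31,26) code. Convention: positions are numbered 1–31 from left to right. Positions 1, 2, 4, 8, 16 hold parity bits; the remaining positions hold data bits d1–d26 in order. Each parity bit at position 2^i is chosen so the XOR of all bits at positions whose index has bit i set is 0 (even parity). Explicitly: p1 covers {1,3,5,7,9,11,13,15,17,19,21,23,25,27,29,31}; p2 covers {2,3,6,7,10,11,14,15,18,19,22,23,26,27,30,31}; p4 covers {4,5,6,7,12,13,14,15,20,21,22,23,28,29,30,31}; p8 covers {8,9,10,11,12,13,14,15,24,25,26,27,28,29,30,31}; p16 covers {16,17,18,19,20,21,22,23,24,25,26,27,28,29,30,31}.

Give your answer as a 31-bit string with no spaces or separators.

Place data at non-parity positions: p1 p2 1 p4 0 0 1 p8 0 0 0 1 1 1 1 p16 0 1 1 1 1 1 0 1 1 0 1 0 1 0 1
p1 (pos 1,3,5,7,9,11,13,15,17,19,21,23,25,27,29,31): XOR of data positions = 1⊕0⊕1⊕0⊕0⊕1⊕1⊕0⊕1⊕1⊕0⊕1⊕1⊕1⊕1 = 0
p2 (pos 2,3,6,7,10,11,14,15,18,19,22,23,26,27,30,31): XOR of data positions = 1⊕0⊕1⊕0⊕0⊕1⊕1⊕1⊕1⊕1⊕0⊕0⊕1⊕0⊕1 = 1
p4 (pos 4,5,6,7,12,13,14,15,20,21,22,23,28,29,30,31): XOR of data positions = 0⊕0⊕1⊕1⊕1⊕1⊕1⊕1⊕1⊕1⊕0⊕0⊕1⊕0⊕1 = 0
p8 (pos 8,9,10,11,12,13,14,15,24,25,26,27,28,29,30,31): XOR of data positions = 0⊕0⊕0⊕1⊕1⊕1⊕1⊕1⊕1⊕0⊕1⊕0⊕1⊕0⊕1 = 1
p16 (pos 16,17,18,19,20,21,22,23,24,25,26,27,28,29,30,31): XOR of data positions = 0⊕1⊕1⊕1⊕1⊕1⊕0⊕1⊕1⊕0⊕1⊕0⊕1⊕0⊕1 = 0
Codeword: 0110001100011110011111011010101

0110001100011110011111011010101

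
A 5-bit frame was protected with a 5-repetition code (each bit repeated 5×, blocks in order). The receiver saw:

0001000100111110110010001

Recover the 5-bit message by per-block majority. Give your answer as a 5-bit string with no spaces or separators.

Block 1 (00010): 1 one → 0
Block 2 (00100): 1 one → 0
Block 3 (11111): 5 ones → 1
Block 4 (01100): 2 ones → 0
Block 5 (10001): 2 ones → 0

00100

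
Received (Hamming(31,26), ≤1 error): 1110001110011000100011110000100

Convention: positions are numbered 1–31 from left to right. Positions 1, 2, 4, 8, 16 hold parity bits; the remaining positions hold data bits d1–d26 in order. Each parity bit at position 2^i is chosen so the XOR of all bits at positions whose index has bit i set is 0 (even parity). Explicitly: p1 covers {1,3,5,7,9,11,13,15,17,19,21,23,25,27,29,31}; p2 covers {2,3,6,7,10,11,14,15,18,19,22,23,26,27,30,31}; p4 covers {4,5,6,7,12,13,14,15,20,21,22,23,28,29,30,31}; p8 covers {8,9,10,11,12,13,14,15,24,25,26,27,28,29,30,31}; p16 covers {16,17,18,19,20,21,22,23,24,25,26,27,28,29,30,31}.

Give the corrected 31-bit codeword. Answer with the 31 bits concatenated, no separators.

1110000110011000100011110000100

s1 (pos 1,3,5,7,9,11,13,15,17,19,21,23,25,27,29,31): 1⊕1⊕0⊕1⊕1⊕0⊕1⊕0⊕1⊕0⊕1⊕1⊕0⊕0⊕1⊕0 = 1
s2 (pos 2,3,6,7,10,11,14,15,18,19,22,23,26,27,30,31): 1⊕1⊕0⊕1⊕0⊕0⊕0⊕0⊕0⊕0⊕1⊕1⊕0⊕0⊕0⊕0 = 1
s4 (pos 4,5,6,7,12,13,14,15,20,21,22,23,28,29,30,31): 0⊕0⊕0⊕1⊕1⊕1⊕0⊕0⊕0⊕1⊕1⊕1⊕0⊕1⊕0⊕0 = 1
s8 (pos 8,9,10,11,12,13,14,15,24,25,26,27,28,29,30,31): 1⊕1⊕0⊕0⊕1⊕1⊕0⊕0⊕1⊕0⊕0⊕0⊕0⊕1⊕0⊕0 = 0
s16 (pos 16,17,18,19,20,21,22,23,24,25,26,27,28,29,30,31): 0⊕1⊕0⊕0⊕0⊕1⊕1⊕1⊕1⊕0⊕0⊕0⊕0⊕1⊕0⊕0 = 0
Syndrome s16…s1 = 00111 → error at position 7.
Flip position 7: 1110001110011000100011110000100 → 1110000110011000100011110000100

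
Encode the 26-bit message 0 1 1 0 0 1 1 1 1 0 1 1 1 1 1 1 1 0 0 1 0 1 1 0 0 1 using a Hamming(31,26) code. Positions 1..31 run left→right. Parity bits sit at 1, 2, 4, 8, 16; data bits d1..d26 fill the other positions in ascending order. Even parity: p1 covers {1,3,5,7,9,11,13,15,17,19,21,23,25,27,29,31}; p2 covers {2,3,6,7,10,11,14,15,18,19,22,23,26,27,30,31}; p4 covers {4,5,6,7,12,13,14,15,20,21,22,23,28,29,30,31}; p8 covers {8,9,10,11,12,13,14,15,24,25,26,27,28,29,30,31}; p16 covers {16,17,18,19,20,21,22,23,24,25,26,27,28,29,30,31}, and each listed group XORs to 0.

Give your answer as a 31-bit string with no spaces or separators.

0100110101111010111111001011001

Place data at non-parity positions: p1 p2 0 p4 1 1 0 p8 0 1 1 1 1 0 1 p16 1 1 1 1 1 1 0 0 1 0 1 1 0 0 1
p1 (pos 1,3,5,7,9,11,13,15,17,19,21,23,25,27,29,31): XOR of data positions = 0⊕1⊕0⊕0⊕1⊕1⊕1⊕1⊕1⊕1⊕0⊕1⊕1⊕0⊕1 = 0
p2 (pos 2,3,6,7,10,11,14,15,18,19,22,23,26,27,30,31): XOR of data positions = 0⊕1⊕0⊕1⊕1⊕0⊕1⊕1⊕1⊕1⊕0⊕0⊕1⊕0⊕1 = 1
p4 (pos 4,5,6,7,12,13,14,15,20,21,22,23,28,29,30,31): XOR of data positions = 1⊕1⊕0⊕1⊕1⊕0⊕1⊕1⊕1⊕1⊕0⊕1⊕0⊕0⊕1 = 0
p8 (pos 8,9,10,11,12,13,14,15,24,25,26,27,28,29,30,31): XOR of data positions = 0⊕1⊕1⊕1⊕1⊕0⊕1⊕0⊕1⊕0⊕1⊕1⊕0⊕0⊕1 = 1
p16 (pos 16,17,18,19,20,21,22,23,24,25,26,27,28,29,30,31): XOR of data positions = 1⊕1⊕1⊕1⊕1⊕1⊕0⊕0⊕1⊕0⊕1⊕1⊕0⊕0⊕1 = 0
Codeword: 0100110101111010111111001011001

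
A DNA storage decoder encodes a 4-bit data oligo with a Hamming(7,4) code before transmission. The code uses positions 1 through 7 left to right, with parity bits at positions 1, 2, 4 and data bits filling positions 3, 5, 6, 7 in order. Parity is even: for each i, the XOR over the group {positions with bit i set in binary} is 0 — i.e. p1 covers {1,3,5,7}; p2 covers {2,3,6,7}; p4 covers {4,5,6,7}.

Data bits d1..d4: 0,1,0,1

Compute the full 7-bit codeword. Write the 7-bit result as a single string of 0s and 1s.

0100101

Place data at non-parity positions: p1 p2 0 p4 1 0 1
p1 (pos 1,3,5,7): XOR of data positions = 0⊕1⊕1 = 0
p2 (pos 2,3,6,7): XOR of data positions = 0⊕0⊕1 = 1
p4 (pos 4,5,6,7): XOR of data positions = 1⊕0⊕1 = 0
Codeword: 0100101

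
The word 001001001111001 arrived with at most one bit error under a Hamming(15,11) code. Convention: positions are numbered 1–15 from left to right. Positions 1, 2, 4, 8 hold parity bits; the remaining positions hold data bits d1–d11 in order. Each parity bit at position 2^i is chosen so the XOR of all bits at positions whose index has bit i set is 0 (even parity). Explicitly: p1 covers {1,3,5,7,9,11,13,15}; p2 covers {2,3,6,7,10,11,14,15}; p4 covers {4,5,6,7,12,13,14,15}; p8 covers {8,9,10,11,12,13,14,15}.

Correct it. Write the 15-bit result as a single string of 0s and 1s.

s1 (pos 1,3,5,7,9,11,13,15): 0⊕1⊕0⊕0⊕1⊕1⊕0⊕1 = 0
s2 (pos 2,3,6,7,10,11,14,15): 0⊕1⊕1⊕0⊕1⊕1⊕0⊕1 = 1
s4 (pos 4,5,6,7,12,13,14,15): 0⊕0⊕1⊕0⊕1⊕0⊕0⊕1 = 1
s8 (pos 8,9,10,11,12,13,14,15): 0⊕1⊕1⊕1⊕1⊕0⊕0⊕1 = 1
Syndrome s8…s1 = 1110 → error at position 14.
Flip position 14: 001001001111001 → 001001001111011

001001001111011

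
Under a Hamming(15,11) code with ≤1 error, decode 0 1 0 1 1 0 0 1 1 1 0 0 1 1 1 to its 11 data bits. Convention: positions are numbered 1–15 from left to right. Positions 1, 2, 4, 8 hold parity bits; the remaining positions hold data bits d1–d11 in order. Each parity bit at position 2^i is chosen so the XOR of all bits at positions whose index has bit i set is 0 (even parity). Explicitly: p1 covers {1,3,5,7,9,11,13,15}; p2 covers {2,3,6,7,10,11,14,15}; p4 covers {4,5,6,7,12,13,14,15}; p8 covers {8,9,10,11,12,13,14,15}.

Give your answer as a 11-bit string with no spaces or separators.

01001100111

s1 (pos 1,3,5,7,9,11,13,15): 0⊕0⊕1⊕0⊕1⊕0⊕1⊕1 = 0
s2 (pos 2,3,6,7,10,11,14,15): 1⊕0⊕0⊕0⊕1⊕0⊕1⊕1 = 0
s4 (pos 4,5,6,7,12,13,14,15): 1⊕1⊕0⊕0⊕0⊕1⊕1⊕1 = 1
s8 (pos 8,9,10,11,12,13,14,15): 1⊕1⊕1⊕0⊕0⊕1⊕1⊕1 = 0
Syndrome s8…s1 = 0100 → error at position 4.
Flip position 4: 010110011100111 → 010010011100111
Read data bits from positions 3,5,6,7,9,10,11,12,13,14,15: 01001100111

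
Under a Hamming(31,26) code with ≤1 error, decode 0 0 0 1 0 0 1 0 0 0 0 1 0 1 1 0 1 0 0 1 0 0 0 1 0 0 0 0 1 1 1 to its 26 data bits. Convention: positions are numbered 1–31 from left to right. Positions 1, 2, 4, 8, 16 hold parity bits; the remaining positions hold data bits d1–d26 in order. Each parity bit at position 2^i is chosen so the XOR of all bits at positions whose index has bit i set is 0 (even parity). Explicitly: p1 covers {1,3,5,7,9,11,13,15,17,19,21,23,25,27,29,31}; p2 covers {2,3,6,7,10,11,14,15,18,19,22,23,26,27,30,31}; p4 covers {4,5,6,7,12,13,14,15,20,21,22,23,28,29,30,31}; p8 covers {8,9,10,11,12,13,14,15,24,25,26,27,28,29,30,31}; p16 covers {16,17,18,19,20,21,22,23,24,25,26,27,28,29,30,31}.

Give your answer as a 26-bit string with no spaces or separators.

s1 (pos 1,3,5,7,9,11,13,15,17,19,21,23,25,27,29,31): 0⊕0⊕0⊕1⊕0⊕0⊕0⊕1⊕1⊕0⊕0⊕0⊕0⊕0⊕1⊕1 = 1
s2 (pos 2,3,6,7,10,11,14,15,18,19,22,23,26,27,30,31): 0⊕0⊕0⊕1⊕0⊕0⊕1⊕1⊕0⊕0⊕0⊕0⊕0⊕0⊕1⊕1 = 1
s4 (pos 4,5,6,7,12,13,14,15,20,21,22,23,28,29,30,31): 1⊕0⊕0⊕1⊕1⊕0⊕1⊕1⊕1⊕0⊕0⊕0⊕0⊕1⊕1⊕1 = 1
s8 (pos 8,9,10,11,12,13,14,15,24,25,26,27,28,29,30,31): 0⊕0⊕0⊕0⊕1⊕0⊕1⊕1⊕1⊕0⊕0⊕0⊕0⊕1⊕1⊕1 = 1
s16 (pos 16,17,18,19,20,21,22,23,24,25,26,27,28,29,30,31): 0⊕1⊕0⊕0⊕1⊕0⊕0⊕0⊕1⊕0⊕0⊕0⊕0⊕1⊕1⊕1 = 0
Syndrome s16…s1 = 01111 → error at position 15.
Flip position 15: 0001001000010110100100010000111 → 0001001000010100100100010000111
Read data bits from positions 3,5,6,7,9,10,11,12,13,14,15,17,18,19,20,21,22,23,24,25,26,27,28,29,30,31: 00010001010100100010000111

00010001010100100010000111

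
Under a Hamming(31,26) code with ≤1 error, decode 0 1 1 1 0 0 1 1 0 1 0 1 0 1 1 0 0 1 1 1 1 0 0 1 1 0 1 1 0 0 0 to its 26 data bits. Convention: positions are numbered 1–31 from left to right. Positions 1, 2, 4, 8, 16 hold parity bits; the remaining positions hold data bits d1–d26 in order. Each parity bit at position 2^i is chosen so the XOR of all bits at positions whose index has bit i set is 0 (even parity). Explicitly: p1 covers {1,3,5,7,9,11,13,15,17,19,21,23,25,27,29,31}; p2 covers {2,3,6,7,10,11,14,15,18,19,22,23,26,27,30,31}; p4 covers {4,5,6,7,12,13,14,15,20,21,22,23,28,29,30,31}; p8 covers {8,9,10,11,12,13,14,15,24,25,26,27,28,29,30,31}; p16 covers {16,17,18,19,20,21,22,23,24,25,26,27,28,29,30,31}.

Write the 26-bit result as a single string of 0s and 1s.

s1 (pos 1,3,5,7,9,11,13,15,17,19,21,23,25,27,29,31): 0⊕1⊕0⊕1⊕0⊕0⊕0⊕1⊕0⊕1⊕1⊕0⊕1⊕1⊕0⊕0 = 1
s2 (pos 2,3,6,7,10,11,14,15,18,19,22,23,26,27,30,31): 1⊕1⊕0⊕1⊕1⊕0⊕1⊕1⊕1⊕1⊕0⊕0⊕0⊕1⊕0⊕0 = 1
s4 (pos 4,5,6,7,12,13,14,15,20,21,22,23,28,29,30,31): 1⊕0⊕0⊕1⊕1⊕0⊕1⊕1⊕1⊕1⊕0⊕0⊕1⊕0⊕0⊕0 = 0
s8 (pos 8,9,10,11,12,13,14,15,24,25,26,27,28,29,30,31): 1⊕0⊕1⊕0⊕1⊕0⊕1⊕1⊕1⊕1⊕0⊕1⊕1⊕0⊕0⊕0 = 1
s16 (pos 16,17,18,19,20,21,22,23,24,25,26,27,28,29,30,31): 0⊕0⊕1⊕1⊕1⊕1⊕0⊕0⊕1⊕1⊕0⊕1⊕1⊕0⊕0⊕0 = 0
Syndrome s16…s1 = 01011 → error at position 11.
Flip position 11: 0111001101010110011110011011000 → 0111001101110110011110011011000
Read data bits from positions 3,5,6,7,9,10,11,12,13,14,15,17,18,19,20,21,22,23,24,25,26,27,28,29,30,31: 10010111011011110011011000

10010111011011110011011000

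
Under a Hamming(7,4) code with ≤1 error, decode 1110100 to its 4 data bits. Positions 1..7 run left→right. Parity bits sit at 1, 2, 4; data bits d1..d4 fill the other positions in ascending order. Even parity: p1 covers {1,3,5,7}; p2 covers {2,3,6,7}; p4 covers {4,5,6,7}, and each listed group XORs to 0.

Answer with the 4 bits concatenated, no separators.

1000

s1 (pos 1,3,5,7): 1⊕1⊕1⊕0 = 1
s2 (pos 2,3,6,7): 1⊕1⊕0⊕0 = 0
s4 (pos 4,5,6,7): 0⊕1⊕0⊕0 = 1
Syndrome s4…s1 = 101 → error at position 5.
Flip position 5: 1110100 → 1110000
Read data bits from positions 3,5,6,7: 1000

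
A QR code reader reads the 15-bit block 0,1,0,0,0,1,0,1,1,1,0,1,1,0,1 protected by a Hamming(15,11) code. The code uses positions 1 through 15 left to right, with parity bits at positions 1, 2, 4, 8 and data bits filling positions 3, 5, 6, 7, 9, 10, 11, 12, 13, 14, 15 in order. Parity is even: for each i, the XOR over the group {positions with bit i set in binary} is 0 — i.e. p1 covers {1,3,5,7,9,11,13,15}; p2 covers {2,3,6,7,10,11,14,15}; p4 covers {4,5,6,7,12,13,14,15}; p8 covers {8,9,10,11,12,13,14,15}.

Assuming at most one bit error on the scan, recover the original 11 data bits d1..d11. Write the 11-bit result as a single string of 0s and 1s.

00101101101

s1 (pos 1,3,5,7,9,11,13,15): 0⊕0⊕0⊕0⊕1⊕0⊕1⊕1 = 1
s2 (pos 2,3,6,7,10,11,14,15): 1⊕0⊕1⊕0⊕1⊕0⊕0⊕1 = 0
s4 (pos 4,5,6,7,12,13,14,15): 0⊕0⊕1⊕0⊕1⊕1⊕0⊕1 = 0
s8 (pos 8,9,10,11,12,13,14,15): 1⊕1⊕1⊕0⊕1⊕1⊕0⊕1 = 0
Syndrome s8…s1 = 0001 → error at position 1.
Flip position 1: 010001011101101 → 110001011101101
Read data bits from positions 3,5,6,7,9,10,11,12,13,14,15: 00101101101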